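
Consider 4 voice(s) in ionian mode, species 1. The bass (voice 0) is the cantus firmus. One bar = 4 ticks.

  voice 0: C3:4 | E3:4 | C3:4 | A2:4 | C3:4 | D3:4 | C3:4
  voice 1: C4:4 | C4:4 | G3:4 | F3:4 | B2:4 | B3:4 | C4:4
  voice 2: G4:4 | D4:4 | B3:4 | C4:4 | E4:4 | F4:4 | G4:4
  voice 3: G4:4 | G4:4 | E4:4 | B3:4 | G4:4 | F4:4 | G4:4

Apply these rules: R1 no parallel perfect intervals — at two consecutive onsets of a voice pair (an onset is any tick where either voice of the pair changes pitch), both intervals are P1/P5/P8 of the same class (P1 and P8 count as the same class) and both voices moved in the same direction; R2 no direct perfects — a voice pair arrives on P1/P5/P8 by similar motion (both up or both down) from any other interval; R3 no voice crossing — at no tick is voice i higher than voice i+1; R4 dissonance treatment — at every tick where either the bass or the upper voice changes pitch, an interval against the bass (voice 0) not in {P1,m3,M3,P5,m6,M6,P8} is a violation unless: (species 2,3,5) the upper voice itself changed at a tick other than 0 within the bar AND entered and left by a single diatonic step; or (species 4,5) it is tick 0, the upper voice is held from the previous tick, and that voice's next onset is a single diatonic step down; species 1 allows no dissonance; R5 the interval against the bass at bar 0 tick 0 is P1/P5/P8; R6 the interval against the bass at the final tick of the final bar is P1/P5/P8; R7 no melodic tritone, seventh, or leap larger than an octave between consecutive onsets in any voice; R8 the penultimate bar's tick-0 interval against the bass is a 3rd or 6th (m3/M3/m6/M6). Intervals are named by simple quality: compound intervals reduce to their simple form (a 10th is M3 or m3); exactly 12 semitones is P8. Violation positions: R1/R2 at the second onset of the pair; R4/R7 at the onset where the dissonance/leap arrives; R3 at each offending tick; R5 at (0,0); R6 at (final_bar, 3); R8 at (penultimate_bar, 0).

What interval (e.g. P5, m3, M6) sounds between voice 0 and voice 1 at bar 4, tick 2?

m2

voice 0=C3 voice 1=B2 -> m2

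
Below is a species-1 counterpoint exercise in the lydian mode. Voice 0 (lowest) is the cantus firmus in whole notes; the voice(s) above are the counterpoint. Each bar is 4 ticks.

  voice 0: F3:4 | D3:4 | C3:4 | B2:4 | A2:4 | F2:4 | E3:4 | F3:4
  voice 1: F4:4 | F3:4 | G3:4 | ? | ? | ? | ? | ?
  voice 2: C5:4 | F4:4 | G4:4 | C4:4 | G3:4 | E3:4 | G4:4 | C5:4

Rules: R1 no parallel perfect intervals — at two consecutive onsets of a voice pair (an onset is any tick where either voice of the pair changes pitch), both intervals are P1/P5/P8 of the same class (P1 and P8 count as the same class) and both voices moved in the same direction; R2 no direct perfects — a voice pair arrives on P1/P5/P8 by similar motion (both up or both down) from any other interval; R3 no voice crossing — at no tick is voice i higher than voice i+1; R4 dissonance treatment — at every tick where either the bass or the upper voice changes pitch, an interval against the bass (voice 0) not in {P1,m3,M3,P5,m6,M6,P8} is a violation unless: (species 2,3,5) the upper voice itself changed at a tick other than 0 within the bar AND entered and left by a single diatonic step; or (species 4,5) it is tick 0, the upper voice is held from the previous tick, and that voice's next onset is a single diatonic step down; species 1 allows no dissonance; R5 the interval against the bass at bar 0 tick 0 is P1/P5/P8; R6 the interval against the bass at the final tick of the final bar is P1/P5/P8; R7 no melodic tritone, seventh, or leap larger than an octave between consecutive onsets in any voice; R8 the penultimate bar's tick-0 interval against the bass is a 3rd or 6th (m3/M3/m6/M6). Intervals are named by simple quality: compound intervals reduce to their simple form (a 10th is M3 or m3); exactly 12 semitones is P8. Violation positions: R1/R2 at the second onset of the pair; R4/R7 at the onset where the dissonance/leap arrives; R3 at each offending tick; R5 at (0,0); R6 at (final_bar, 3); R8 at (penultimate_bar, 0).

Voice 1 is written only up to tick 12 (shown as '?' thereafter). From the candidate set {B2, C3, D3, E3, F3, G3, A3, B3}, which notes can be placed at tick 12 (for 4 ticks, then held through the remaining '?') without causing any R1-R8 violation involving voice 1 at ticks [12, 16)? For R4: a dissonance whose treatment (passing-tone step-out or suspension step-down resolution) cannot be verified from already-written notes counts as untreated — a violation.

{B3, D3, G3}

B2: violates R2
C3: violates R1,R4
D3: legal
E3: violates R4
F3: violates R2,R4
G3: legal
A3: violates R4
B3: legal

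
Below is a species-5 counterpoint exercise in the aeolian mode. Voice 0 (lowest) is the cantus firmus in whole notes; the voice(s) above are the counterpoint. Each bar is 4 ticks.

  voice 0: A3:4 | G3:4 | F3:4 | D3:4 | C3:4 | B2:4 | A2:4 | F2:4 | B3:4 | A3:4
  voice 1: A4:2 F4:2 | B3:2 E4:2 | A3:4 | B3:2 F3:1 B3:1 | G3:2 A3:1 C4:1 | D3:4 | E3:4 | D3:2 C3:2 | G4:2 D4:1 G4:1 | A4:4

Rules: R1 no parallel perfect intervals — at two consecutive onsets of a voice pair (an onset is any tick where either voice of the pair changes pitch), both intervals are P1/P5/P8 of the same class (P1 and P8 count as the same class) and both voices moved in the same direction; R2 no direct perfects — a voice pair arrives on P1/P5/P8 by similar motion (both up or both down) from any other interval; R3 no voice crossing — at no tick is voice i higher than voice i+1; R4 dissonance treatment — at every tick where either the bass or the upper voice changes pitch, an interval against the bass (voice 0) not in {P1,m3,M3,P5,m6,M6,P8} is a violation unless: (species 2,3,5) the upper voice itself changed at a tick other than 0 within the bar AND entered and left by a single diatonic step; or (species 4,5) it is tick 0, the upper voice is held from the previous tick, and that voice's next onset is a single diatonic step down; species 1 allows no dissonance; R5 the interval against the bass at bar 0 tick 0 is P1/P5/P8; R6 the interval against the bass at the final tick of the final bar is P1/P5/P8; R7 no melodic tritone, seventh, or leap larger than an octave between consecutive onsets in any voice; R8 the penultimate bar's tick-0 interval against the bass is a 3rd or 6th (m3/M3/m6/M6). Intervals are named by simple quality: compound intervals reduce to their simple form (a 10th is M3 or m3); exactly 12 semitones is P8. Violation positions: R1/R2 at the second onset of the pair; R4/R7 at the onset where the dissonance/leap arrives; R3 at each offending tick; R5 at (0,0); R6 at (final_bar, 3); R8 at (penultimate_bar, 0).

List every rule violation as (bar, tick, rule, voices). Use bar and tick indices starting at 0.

bar 0: v0=A3 v1=A4 downbeat P8
bar 1: v0=G3 v1=B3 downbeat M3
bar 2: v0=F3 v1=A3 downbeat M3
bar 3: v0=D3 v1=B3 downbeat M6
bar 4: v0=C3 v1=G3 downbeat P5
bar 5: v0=B2 v1=D3 downbeat m3
bar 6: v0=A2 v1=E3 downbeat P5
bar 7: v0=F2 v1=D3 downbeat M6
bar 8: v0=B3 v1=G4 downbeat m6
bar 9: v0=A3 v1=A4 downbeat P8
  -> R7 @ bar 1 tick 0 v(1,): F4->B3 leap 6st
  -> R7 @ bar 3 tick 2 v(1,): B3->F3 leap 6st
  -> R7 @ bar 3 tick 3 v(1,): F3->B3 leap 6st
  -> R2 @ bar 4 tick 0 v(0, 1): D3/B3 M6 -> C3/G3 P5 similar
  -> R7 @ bar 5 tick 0 v(1,): C4->D3 leap 10st
  -> R7 @ bar 8 tick 0 v(0,): F2->B3 leap 18st
  -> R7 @ bar 8 tick 0 v(1,): C3->G4 leap 19st

(1, 0, R7, (1,))
(3, 2, R7, (1,))
(3, 3, R7, (1,))
(4, 0, R2, (0, 1))
(5, 0, R7, (1,))
(8, 0, R7, (0,))
(8, 0, R7, (1,))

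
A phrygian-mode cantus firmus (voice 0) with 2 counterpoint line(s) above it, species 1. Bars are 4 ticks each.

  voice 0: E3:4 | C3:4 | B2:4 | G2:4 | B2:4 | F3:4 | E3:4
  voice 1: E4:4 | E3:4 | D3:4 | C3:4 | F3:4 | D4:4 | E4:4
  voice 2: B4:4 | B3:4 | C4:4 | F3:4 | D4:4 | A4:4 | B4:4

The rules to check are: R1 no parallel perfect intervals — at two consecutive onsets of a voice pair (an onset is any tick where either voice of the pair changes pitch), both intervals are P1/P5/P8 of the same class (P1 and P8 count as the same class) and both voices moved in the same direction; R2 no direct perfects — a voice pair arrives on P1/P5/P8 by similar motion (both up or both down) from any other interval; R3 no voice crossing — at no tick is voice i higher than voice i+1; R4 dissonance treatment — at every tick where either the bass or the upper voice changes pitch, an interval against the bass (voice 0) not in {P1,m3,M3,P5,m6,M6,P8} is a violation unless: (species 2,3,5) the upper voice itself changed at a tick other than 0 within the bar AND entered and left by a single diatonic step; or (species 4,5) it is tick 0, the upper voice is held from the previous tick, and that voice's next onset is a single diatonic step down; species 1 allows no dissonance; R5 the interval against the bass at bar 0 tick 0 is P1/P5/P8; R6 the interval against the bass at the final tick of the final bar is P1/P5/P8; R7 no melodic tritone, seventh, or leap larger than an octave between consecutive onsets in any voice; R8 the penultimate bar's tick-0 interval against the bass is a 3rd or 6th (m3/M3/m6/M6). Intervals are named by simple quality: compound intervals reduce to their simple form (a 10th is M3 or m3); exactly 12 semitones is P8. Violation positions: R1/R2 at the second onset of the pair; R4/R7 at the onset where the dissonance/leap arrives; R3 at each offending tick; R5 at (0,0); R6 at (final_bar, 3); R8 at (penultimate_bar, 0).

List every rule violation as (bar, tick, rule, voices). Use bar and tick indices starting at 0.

(1, 0, R1, (1, 2))
(1, 0, R4, (0, 2))
(2, 0, R4, (0, 2))
(3, 0, R4, (0, 1))
(3, 0, R4, (0, 2))
(4, 0, R4, (0, 1))
(5, 0, R2, (1, 2))
(5, 0, R7, (0,))
(6, 0, R1, (1, 2))

bar 0: v0=E3 v1=E4 v2=B4 downbeat P5
bar 1: v0=C3 v1=E3 v2=B3 downbeat M7
bar 2: v0=B2 v1=D3 v2=C4 downbeat m2
bar 3: v0=G2 v1=C3 v2=F3 downbeat m7
bar 4: v0=B2 v1=F3 v2=D4 downbeat m3
bar 5: v0=F3 v1=D4 v2=A4 downbeat M3
bar 6: v0=E3 v1=E4 v2=B4 downbeat P5
  -> R1 @ bar 1 tick 0 v(1, 2): E4/B4 P5 -> E3/B3 P5 similar
  -> R4 @ bar 1 tick 0 v(0, 2): C3/B3 M7 untreated
  -> R4 @ bar 2 tick 0 v(0, 2): B2/C4 m2 untreated
  -> R4 @ bar 3 tick 0 v(0, 1): G2/C3 P4 untreated
  -> R4 @ bar 3 tick 0 v(0, 2): G2/F3 m7 untreated
  -> R4 @ bar 4 tick 0 v(0, 1): B2/F3 TT untreated
  -> R2 @ bar 5 tick 0 v(1, 2): F3/D4 M6 -> D4/A4 P5 similar
  -> R7 @ bar 5 tick 0 v(0,): B2->F3 leap 6st
  -> R1 @ bar 6 tick 0 v(1, 2): D4/A4 P5 -> E4/B4 P5 similar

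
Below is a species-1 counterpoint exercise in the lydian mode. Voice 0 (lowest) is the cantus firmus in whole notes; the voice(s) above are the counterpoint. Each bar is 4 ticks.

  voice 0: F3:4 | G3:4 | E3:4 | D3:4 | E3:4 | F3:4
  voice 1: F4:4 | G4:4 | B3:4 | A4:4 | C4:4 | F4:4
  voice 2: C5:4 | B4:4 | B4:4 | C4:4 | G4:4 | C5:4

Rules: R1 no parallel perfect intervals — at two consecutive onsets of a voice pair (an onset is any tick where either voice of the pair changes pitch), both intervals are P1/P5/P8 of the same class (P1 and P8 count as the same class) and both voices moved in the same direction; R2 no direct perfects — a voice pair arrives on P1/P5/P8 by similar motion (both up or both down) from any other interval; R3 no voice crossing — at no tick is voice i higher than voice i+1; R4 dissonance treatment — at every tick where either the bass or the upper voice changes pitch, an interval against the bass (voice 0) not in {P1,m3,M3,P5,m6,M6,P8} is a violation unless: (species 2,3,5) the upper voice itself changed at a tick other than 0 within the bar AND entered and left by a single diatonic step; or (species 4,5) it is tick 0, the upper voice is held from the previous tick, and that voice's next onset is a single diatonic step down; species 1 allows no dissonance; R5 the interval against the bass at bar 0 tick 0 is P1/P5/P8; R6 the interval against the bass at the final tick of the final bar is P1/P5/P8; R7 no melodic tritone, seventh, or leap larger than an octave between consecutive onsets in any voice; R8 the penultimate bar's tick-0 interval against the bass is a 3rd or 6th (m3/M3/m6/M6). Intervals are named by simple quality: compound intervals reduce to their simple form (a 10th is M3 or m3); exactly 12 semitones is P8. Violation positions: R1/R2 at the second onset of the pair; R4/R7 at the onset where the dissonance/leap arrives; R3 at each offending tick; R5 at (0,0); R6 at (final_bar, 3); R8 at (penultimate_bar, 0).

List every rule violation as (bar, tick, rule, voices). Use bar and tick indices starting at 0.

(1, 0, R1, (0, 1))
(2, 0, R2, (0, 1))
(3, 0, R3, (1, 2))
(3, 0, R4, (0, 2))
(3, 0, R7, (1,))
(3, 0, R7, (2,))
(3, 1, R3, (1, 2))
(3, 2, R3, (1, 2))
(3, 3, R3, (1, 2))
(5, 0, R1, (1, 2))
(5, 0, R2, (0, 1))
(5, 0, R2, (0, 2))

bar 0: v0=F3 v1=F4 v2=C5 downbeat P5
bar 1: v0=G3 v1=G4 v2=B4 downbeat M3
bar 2: v0=E3 v1=B3 v2=B4 downbeat P5
bar 3: v0=D3 v1=A4 v2=C4 downbeat m7
bar 4: v0=E3 v1=C4 v2=G4 downbeat m3
bar 5: v0=F3 v1=F4 v2=C5 downbeat P5
  -> R1 @ bar 1 tick 0 v(0, 1): F3/F4 P8 -> G3/G4 P8 similar
  -> R2 @ bar 2 tick 0 v(0, 1): G3/G4 P8 -> E3/B3 P5 similar
  -> R3 @ bar 3 tick 0 v(1, 2): A4 above C4
  -> R4 @ bar 3 tick 0 v(0, 2): D3/C4 m7 untreated
  -> R7 @ bar 3 tick 0 v(1,): B3->A4 leap 10st
  -> R7 @ bar 3 tick 0 v(2,): B4->C4 leap 11st
  -> R3 @ bar 3 tick 1 v(1, 2): A4 above C4
  -> R3 @ bar 3 tick 2 v(1, 2): A4 above C4
  -> R3 @ bar 3 tick 3 v(1, 2): A4 above C4
  -> R1 @ bar 5 tick 0 v(1, 2): C4/G4 P5 -> F4/C5 P5 similar
  -> R2 @ bar 5 tick 0 v(0, 1): E3/C4 m6 -> F3/F4 P8 similar
  -> R2 @ bar 5 tick 0 v(0, 2): E3/G4 m3 -> F3/C5 P5 similar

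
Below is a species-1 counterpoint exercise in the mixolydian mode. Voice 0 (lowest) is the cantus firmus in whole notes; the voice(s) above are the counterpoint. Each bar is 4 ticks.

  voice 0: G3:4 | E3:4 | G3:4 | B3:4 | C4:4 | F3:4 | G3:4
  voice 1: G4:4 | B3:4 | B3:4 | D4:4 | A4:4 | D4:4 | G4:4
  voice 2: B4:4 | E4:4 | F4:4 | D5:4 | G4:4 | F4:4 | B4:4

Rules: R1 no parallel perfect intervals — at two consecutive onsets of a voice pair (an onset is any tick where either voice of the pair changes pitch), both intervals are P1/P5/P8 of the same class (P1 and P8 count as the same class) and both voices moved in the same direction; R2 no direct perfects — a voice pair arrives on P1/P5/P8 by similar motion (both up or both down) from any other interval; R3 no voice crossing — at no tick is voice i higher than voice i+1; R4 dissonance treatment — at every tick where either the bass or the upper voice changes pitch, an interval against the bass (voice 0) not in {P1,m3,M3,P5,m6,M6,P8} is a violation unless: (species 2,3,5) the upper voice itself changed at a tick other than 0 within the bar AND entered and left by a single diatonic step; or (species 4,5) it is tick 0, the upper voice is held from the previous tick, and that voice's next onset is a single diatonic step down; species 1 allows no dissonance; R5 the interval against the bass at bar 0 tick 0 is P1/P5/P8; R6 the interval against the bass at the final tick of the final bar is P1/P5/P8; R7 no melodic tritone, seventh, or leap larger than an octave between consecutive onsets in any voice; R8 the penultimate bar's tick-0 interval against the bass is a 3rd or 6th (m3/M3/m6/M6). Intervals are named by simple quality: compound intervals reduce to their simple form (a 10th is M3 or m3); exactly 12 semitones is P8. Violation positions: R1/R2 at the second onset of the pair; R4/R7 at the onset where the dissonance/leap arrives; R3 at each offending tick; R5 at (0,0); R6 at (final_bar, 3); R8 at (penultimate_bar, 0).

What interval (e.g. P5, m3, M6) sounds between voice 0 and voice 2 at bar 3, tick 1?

voice 0=B3 voice 2=D5 -> m3

m3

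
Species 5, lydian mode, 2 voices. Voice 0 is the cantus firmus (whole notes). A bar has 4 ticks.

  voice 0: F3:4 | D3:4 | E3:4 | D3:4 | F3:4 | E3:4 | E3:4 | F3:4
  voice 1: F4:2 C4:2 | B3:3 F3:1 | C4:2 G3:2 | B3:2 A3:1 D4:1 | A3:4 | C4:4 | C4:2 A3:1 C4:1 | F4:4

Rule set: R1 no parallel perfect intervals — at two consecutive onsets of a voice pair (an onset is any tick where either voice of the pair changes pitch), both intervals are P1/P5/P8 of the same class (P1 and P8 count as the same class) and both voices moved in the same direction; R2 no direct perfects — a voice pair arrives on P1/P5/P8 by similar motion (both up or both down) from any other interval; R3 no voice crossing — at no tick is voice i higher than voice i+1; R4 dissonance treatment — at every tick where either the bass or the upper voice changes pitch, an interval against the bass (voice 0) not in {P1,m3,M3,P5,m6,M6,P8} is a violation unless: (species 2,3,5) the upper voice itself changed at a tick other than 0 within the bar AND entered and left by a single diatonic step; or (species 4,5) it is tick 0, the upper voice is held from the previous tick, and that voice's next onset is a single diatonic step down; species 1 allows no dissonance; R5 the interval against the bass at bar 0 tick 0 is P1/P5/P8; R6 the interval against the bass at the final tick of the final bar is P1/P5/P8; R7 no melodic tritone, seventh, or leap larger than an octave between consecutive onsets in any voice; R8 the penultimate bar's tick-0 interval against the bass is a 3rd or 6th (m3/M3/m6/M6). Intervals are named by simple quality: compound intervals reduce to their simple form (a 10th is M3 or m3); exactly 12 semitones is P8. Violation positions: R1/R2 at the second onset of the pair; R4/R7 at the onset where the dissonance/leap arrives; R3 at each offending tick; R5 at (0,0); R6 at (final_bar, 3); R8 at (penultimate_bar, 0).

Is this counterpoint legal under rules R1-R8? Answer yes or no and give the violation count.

bar 0: v0=F3 v1=F4 (P8)
bar 1: v0=D3 v1=B3 (M6)
bar 2: v0=E3 v1=C4 (m6)
bar 3: v0=D3 v1=B3 (M6)
bar 4: v0=F3 v1=A3 (M3)
bar 5: v0=E3 v1=C4 (m6)
bar 6: v0=E3 v1=C4 (m6)
bar 7: v0=F3 v1=F4 (P8)
  R7 @ bar1.3: B3->F3 leap 6st
  R4 @ bar6.2: E3/A3 P4 untreated
  R2 @ bar7.0: E3/C4 m6 -> F3/F4 P8 similar

No (3 violations)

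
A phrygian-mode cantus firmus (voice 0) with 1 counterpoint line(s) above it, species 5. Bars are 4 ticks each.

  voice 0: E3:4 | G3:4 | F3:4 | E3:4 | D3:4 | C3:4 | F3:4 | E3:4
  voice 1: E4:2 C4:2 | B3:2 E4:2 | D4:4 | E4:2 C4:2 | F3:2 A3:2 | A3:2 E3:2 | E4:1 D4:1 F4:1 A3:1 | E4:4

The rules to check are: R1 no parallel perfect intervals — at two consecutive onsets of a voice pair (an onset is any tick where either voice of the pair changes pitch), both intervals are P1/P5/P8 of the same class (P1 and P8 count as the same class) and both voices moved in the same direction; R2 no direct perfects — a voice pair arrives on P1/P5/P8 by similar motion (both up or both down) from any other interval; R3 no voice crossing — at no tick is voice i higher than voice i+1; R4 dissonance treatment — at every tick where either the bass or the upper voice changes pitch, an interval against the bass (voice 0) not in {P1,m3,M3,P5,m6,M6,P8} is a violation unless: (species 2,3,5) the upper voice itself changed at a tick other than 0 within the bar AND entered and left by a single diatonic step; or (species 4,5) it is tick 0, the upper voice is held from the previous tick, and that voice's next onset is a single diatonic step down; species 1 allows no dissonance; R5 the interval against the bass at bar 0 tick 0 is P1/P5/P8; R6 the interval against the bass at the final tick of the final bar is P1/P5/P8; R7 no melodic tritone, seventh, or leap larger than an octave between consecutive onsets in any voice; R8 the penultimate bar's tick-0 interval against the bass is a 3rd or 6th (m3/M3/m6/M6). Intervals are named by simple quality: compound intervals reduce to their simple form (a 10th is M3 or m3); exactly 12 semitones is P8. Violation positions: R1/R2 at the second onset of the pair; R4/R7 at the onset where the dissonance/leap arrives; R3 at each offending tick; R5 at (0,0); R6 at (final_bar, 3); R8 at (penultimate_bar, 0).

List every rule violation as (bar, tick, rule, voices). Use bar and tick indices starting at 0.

bar 0: v0=E3 v1=E4 downbeat P8
bar 1: v0=G3 v1=B3 downbeat M3
bar 2: v0=F3 v1=D4 downbeat M6
bar 3: v0=E3 v1=E4 downbeat P8
bar 4: v0=D3 v1=F3 downbeat m3
bar 5: v0=C3 v1=A3 downbeat M6
bar 6: v0=F3 v1=E4 downbeat M7
bar 7: v0=E3 v1=E4 downbeat P8
  -> R4 @ bar 6 tick 0 v(0, 1): F3/E4 M7 untreated
  -> R8 @ bar 6 tick 0 v(0, 1): penult M7 not 3rd/6th

(6, 0, R4, (0, 1))
(6, 0, R8, (0, 1))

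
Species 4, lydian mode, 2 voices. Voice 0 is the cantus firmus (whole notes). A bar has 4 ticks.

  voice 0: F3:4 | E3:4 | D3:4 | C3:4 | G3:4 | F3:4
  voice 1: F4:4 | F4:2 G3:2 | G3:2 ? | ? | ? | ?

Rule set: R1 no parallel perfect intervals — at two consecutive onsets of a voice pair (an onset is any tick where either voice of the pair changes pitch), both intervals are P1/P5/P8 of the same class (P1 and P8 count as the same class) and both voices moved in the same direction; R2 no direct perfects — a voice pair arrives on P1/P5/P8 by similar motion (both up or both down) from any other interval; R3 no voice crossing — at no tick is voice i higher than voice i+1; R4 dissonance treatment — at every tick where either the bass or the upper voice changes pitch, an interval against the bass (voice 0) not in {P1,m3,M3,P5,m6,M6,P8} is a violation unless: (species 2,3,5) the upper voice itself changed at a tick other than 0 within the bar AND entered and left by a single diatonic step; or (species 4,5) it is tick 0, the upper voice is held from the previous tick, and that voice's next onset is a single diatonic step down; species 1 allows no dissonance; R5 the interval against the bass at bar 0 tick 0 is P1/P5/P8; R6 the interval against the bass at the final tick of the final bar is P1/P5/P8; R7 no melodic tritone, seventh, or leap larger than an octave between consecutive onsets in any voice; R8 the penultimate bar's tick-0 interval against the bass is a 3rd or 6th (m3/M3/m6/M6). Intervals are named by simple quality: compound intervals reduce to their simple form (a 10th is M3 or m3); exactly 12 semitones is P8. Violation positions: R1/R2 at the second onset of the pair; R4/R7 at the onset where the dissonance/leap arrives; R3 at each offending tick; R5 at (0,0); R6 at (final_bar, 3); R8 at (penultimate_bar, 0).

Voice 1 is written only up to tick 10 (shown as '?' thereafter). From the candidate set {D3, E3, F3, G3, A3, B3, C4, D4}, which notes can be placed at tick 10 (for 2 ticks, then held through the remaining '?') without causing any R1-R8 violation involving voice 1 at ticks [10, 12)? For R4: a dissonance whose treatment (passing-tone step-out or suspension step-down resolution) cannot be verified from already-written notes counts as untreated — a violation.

{A3, B3, D3, D4, F3, G3}

D3: legal
E3: violates R4
F3: legal
G3: legal
A3: legal
B3: legal
C4: violates R4
D4: legal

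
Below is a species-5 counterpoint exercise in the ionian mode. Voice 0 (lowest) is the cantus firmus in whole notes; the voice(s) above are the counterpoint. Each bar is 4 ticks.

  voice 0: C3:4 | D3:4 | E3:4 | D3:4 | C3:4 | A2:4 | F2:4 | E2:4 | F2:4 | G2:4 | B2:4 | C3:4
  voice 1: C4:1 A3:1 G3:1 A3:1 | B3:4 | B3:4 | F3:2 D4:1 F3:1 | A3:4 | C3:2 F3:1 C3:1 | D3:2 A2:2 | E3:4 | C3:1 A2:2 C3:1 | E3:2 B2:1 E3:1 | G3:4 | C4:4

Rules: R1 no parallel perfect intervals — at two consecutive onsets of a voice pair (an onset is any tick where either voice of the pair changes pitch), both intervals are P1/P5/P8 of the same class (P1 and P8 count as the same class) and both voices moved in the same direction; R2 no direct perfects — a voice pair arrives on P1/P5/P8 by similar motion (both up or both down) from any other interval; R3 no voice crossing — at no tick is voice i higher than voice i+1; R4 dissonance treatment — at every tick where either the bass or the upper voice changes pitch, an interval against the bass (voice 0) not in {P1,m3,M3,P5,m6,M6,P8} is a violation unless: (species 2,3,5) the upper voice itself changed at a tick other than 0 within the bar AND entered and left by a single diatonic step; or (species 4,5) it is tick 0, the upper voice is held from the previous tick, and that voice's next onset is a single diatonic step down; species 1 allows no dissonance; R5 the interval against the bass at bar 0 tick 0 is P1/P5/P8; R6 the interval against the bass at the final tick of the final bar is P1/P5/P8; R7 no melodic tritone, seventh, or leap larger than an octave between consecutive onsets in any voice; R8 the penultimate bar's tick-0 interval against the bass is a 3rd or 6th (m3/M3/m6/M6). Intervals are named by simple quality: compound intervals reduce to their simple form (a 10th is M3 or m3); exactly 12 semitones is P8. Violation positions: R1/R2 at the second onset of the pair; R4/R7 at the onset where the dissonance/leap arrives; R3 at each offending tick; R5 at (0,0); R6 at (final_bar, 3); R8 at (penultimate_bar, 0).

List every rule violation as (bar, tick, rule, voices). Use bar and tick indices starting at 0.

(3, 0, R7, (1,))
(11, 0, R2, (0, 1))

bar 0: v0=C3 v1=C4 downbeat P8
bar 1: v0=D3 v1=B3 downbeat M6
bar 2: v0=E3 v1=B3 downbeat P5
bar 3: v0=D3 v1=F3 downbeat m3
bar 4: v0=C3 v1=A3 downbeat M6
bar 5: v0=A2 v1=C3 downbeat m3
bar 6: v0=F2 v1=D3 downbeat M6
bar 7: v0=E2 v1=E3 downbeat P8
bar 8: v0=F2 v1=C3 downbeat P5
bar 9: v0=G2 v1=E3 downbeat M6
bar 10: v0=B2 v1=G3 downbeat m6
bar 11: v0=C3 v1=C4 downbeat P8
  -> R7 @ bar 3 tick 0 v(1,): B3->F3 leap 6st
  -> R2 @ bar 11 tick 0 v(0, 1): B2/G3 m6 -> C3/C4 P8 similar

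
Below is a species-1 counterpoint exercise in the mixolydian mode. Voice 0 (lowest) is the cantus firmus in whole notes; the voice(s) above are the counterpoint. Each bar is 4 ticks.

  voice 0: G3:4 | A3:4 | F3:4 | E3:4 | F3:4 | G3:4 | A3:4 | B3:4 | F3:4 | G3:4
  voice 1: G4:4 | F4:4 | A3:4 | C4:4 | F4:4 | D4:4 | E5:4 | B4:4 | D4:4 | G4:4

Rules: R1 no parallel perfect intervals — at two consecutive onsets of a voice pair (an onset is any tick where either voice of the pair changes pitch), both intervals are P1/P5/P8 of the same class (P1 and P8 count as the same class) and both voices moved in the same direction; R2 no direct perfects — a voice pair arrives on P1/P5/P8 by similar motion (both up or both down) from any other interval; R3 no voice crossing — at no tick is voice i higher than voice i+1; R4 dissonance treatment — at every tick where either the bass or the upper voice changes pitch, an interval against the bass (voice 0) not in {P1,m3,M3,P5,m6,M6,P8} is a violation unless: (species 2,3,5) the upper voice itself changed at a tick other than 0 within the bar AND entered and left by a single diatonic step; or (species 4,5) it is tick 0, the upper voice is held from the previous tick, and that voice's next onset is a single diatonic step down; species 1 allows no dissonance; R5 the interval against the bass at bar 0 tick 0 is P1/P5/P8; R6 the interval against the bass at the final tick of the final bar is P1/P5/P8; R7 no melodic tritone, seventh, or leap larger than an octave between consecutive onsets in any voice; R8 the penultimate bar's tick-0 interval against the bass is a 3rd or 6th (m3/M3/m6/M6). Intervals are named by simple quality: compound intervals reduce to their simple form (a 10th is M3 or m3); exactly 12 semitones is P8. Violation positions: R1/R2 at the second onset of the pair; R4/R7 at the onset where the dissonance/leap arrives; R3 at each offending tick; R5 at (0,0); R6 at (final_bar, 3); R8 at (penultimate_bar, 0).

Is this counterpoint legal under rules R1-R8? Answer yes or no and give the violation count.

No (5 violations)

bar 0: v0=G3 v1=G4 (P8)
bar 1: v0=A3 v1=F4 (m6)
bar 2: v0=F3 v1=A3 (M3)
bar 3: v0=E3 v1=C4 (m6)
bar 4: v0=F3 v1=F4 (P8)
bar 5: v0=G3 v1=D4 (P5)
bar 6: v0=A3 v1=E5 (P5)
bar 7: v0=B3 v1=B4 (P8)
bar 8: v0=F3 v1=D4 (M6)
bar 9: v0=G3 v1=G4 (P8)
  R2 @ bar4.0: E3/C4 m6 -> F3/F4 P8 similar
  R1 @ bar6.0: G3/D4 P5 -> A3/E5 P5 similar
  R7 @ bar6.0: D4->E5 leap 14st
  R7 @ bar8.0: B3->F3 leap 6st
  R2 @ bar9.0: F3/D4 M6 -> G3/G4 P8 similar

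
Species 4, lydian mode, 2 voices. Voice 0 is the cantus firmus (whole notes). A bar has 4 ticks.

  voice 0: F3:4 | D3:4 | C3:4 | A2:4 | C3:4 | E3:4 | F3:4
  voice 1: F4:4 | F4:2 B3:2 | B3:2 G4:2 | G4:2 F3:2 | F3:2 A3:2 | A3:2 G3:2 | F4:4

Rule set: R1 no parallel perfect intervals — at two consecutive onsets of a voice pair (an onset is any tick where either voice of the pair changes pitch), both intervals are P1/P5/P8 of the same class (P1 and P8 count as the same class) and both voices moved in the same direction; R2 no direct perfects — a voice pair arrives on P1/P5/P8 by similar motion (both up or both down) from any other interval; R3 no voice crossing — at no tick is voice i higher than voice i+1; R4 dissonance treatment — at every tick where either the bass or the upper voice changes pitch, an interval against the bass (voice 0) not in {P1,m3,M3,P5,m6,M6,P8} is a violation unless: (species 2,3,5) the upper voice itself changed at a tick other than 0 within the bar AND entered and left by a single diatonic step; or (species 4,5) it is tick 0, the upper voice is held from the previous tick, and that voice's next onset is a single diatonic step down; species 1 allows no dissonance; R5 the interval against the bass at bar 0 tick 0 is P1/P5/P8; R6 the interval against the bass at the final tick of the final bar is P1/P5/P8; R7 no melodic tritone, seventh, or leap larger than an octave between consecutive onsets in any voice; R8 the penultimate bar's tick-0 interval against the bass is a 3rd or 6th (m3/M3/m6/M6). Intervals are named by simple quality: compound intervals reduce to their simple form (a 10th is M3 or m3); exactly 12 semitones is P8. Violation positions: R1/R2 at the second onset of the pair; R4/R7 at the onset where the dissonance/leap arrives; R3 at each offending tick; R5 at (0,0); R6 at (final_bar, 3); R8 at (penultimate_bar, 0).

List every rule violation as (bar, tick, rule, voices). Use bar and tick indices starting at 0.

bar 0: v0=F3 v1=F4 downbeat P8
bar 1: v0=D3 v1=F4 downbeat m3
bar 2: v0=C3 v1=B3 downbeat M7
bar 3: v0=A2 v1=G4 downbeat m7
bar 4: v0=C3 v1=F3 downbeat P4
bar 5: v0=E3 v1=A3 downbeat P4
bar 6: v0=F3 v1=F4 downbeat P8
  -> R7 @ bar 1 tick 2 v(1,): F4->B3 leap 6st
  -> R4 @ bar 2 tick 0 v(0, 1): C3/B3 M7 untreated
  -> R4 @ bar 3 tick 0 v(0, 1): A2/G4 m7 untreated
  -> R7 @ bar 3 tick 2 v(1,): G4->F3 leap 14st
  -> R4 @ bar 4 tick 0 v(0, 1): C3/F3 P4 untreated
  -> R8 @ bar 5 tick 0 v(0, 1): penult P4 not 3rd/6th
  -> R2 @ bar 6 tick 0 v(0, 1): E3/G3 m3 -> F3/F4 P8 similar
  -> R7 @ bar 6 tick 0 v(1,): G3->F4 leap 10st

(1, 2, R7, (1,))
(2, 0, R4, (0, 1))
(3, 0, R4, (0, 1))
(3, 2, R7, (1,))
(4, 0, R4, (0, 1))
(5, 0, R8, (0, 1))
(6, 0, R2, (0, 1))
(6, 0, R7, (1,))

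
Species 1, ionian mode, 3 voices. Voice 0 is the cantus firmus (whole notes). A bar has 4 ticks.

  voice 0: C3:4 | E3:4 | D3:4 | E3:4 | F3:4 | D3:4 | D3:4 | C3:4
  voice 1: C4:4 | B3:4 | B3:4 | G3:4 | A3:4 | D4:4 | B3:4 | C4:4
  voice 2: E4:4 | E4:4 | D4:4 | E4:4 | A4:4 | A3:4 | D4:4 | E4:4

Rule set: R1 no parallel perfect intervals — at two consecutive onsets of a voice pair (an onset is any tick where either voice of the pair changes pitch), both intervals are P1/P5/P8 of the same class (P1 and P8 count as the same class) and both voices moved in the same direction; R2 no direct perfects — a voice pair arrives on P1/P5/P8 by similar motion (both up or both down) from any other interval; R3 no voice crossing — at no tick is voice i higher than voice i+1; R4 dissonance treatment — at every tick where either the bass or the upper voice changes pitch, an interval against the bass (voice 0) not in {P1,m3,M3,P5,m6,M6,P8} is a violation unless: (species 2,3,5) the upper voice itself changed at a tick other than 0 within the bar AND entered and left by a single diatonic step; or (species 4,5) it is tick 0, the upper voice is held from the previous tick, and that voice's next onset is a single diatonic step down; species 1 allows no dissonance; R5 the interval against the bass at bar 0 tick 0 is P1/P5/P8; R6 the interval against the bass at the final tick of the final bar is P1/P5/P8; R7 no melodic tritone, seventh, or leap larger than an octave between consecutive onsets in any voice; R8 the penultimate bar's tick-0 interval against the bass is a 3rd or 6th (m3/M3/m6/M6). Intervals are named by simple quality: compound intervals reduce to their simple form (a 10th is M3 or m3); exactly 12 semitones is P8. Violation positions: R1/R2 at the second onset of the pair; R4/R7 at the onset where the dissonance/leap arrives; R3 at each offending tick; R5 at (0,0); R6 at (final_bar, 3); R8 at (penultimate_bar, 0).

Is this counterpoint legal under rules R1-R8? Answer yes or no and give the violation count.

No (11 violations)

bar 0: v0=C3 v1=C4 v2=E4 (M3)
bar 1: v0=E3 v1=B3 v2=E4 (P8)
bar 2: v0=D3 v1=B3 v2=D4 (P8)
bar 3: v0=E3 v1=G3 v2=E4 (P8)
bar 4: v0=F3 v1=A3 v2=A4 (M3)
bar 5: v0=D3 v1=D4 v2=A3 (P5)
bar 6: v0=D3 v1=B3 v2=D4 (P8)
bar 7: v0=C3 v1=C4 v2=E4 (M3)
  R5 @ bar0.0: opens on M3
  R1 @ bar2.0: E3/E4 P8 -> D3/D4 P8 similar
  R1 @ bar3.0: D3/D4 P8 -> E3/E4 P8 similar
  R2 @ bar4.0: G3/E4 M6 -> A3/A4 P8 similar
  R2 @ bar5.0: F3/A4 M3 -> D3/A3 P5 similar
  R3 @ bar5.0: D4 above A3
  R3 @ bar5.1: D4 above A3
  R3 @ bar5.2: D4 above A3
  R3 @ bar5.3: D4 above A3
  R8 @ bar6.0: penult P8 not 3rd/6th
  R6 @ bar7.3: closes on M3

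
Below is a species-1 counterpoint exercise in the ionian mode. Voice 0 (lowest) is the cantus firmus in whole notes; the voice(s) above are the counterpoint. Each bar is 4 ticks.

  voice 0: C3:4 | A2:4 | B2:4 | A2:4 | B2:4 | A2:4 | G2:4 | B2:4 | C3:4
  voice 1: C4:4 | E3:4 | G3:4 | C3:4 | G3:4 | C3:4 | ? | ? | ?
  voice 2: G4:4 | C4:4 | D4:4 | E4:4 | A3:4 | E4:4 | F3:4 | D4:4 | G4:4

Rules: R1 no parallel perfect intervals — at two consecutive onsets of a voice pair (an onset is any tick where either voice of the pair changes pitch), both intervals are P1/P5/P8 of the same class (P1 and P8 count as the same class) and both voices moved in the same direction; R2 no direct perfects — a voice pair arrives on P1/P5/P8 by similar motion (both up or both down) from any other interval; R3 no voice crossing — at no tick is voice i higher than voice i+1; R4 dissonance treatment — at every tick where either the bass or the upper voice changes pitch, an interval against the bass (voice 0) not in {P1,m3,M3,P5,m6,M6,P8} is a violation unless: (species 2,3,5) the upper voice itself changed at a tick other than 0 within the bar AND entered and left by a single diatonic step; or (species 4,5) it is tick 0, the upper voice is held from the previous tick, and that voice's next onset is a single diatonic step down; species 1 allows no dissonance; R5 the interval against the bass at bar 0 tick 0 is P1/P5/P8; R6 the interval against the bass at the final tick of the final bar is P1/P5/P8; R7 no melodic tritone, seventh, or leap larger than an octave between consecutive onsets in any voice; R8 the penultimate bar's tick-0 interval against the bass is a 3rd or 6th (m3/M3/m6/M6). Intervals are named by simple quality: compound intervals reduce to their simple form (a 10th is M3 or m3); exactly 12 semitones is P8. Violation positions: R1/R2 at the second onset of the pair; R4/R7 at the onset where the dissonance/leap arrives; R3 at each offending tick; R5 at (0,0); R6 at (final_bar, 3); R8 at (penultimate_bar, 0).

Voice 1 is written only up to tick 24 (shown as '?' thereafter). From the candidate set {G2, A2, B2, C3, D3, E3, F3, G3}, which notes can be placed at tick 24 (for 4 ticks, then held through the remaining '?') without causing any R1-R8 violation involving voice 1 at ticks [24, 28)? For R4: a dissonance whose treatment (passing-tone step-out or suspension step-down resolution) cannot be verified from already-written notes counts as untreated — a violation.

{B2, D3, E3}

G2: violates R2
A2: violates R4
B2: legal
C3: violates R4
D3: legal
E3: legal
F3: violates R4
G3: violates R3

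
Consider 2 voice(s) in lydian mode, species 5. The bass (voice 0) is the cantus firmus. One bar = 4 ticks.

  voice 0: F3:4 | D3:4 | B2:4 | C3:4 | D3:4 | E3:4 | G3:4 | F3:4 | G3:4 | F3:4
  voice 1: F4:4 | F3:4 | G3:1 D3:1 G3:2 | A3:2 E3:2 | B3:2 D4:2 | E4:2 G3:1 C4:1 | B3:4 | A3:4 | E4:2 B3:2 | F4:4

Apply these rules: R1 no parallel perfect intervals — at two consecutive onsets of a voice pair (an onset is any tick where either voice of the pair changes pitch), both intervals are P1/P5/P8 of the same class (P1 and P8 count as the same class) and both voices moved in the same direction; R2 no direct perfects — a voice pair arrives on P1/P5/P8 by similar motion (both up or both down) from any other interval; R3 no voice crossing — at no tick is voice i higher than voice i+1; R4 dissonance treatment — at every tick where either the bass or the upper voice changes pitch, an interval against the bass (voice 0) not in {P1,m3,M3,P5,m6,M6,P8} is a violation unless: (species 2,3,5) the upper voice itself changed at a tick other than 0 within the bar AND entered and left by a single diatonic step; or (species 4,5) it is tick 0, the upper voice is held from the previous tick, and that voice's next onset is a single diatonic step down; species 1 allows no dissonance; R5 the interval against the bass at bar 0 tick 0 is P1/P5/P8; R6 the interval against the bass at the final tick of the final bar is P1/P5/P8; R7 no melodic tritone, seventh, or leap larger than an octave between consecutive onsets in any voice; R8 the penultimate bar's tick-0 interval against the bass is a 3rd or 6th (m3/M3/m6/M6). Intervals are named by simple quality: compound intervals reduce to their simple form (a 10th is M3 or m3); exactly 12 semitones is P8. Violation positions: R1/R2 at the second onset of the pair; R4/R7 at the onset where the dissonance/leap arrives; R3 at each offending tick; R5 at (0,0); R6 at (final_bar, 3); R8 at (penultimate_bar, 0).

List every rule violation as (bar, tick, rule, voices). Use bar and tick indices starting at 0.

(5, 0, R1, (0, 1))
(9, 0, R7, (1,))

bar 0: v0=F3 v1=F4 downbeat P8
bar 1: v0=D3 v1=F3 downbeat m3
bar 2: v0=B2 v1=G3 downbeat m6
bar 3: v0=C3 v1=A3 downbeat M6
bar 4: v0=D3 v1=B3 downbeat M6
bar 5: v0=E3 v1=E4 downbeat P8
bar 6: v0=G3 v1=B3 downbeat M3
bar 7: v0=F3 v1=A3 downbeat M3
bar 8: v0=G3 v1=E4 downbeat M6
bar 9: v0=F3 v1=F4 downbeat P8
  -> R1 @ bar 5 tick 0 v(0, 1): D3/D4 P8 -> E3/E4 P8 similar
  -> R7 @ bar 9 tick 0 v(1,): B3->F4 leap 6st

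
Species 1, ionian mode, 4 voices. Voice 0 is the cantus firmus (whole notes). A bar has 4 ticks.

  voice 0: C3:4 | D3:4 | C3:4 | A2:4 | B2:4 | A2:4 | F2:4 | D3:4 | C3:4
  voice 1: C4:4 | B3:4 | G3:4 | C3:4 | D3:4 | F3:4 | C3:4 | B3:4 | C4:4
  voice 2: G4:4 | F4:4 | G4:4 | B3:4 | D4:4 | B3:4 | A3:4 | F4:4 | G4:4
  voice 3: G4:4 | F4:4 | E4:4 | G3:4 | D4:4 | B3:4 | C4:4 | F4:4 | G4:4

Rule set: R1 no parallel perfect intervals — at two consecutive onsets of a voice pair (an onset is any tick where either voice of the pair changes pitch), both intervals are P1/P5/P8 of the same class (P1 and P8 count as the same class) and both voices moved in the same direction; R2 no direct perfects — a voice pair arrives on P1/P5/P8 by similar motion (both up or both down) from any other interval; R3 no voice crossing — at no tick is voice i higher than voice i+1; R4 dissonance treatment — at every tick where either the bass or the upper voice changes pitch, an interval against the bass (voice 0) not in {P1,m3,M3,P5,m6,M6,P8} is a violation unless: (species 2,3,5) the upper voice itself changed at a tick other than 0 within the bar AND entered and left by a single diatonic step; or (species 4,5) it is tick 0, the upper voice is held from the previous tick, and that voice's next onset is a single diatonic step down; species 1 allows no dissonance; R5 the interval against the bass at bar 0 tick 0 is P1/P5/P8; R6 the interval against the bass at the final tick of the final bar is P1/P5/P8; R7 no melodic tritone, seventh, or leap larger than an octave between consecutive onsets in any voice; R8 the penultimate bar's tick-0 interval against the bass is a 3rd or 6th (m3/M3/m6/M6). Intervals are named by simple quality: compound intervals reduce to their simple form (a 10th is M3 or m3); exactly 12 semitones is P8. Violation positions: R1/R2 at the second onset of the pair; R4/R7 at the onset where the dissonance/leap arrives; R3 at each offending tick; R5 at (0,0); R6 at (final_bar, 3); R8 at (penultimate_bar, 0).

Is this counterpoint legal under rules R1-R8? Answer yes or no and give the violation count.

bar 0: v0=C3 v1=C4 v2=G4 v3=G4 (P5)
bar 1: v0=D3 v1=B3 v2=F4 v3=F4 (m3)
bar 2: v0=C3 v1=G3 v2=G4 v3=E4 (M3)
bar 3: v0=A2 v1=C3 v2=B3 v3=G3 (m7)
bar 4: v0=B2 v1=D3 v2=D4 v3=D4 (m3)
bar 5: v0=A2 v1=F3 v2=B3 v3=B3 (M2)
bar 6: v0=F2 v1=C3 v2=A3 v3=C4 (P5)
bar 7: v0=D3 v1=B3 v2=F4 v3=F4 (m3)
bar 8: v0=C3 v1=C4 v2=G4 v3=G4 (P5)
  R1 @ bar1.0: G4/G4 P1 -> F4/F4 P1 similar
  R2 @ bar2.0: D3/B3 M6 -> C3/G3 P5 similar
  R3 @ bar2.0: G4 above E4
  R3 @ bar2.1: G4 above E4
  R3 @ bar2.2: G4 above E4
  R3 @ bar2.3: G4 above E4
  R2 @ bar3.0: G3/E4 M6 -> C3/G3 P5 similar
  R3 @ bar3.0: B3 above G3
  R4 @ bar3.0: A2/B3 M2 untreated
  R4 @ bar3.0: A2/G3 m7 untreated
  R3 @ bar3.1: B3 above G3
  R3 @ bar3.2: B3 above G3
  R3 @ bar3.3: B3 above G3
  R2 @ bar4.0: C3/B3 M7 -> D3/D4 P8 similar
  R2 @ bar4.0: C3/G3 P5 -> D3/D4 P8 similar
  R2 @ bar4.0: B3/G3 M3 -> D4/D4 P1 similar
  R1 @ bar5.0: D4/D4 P1 -> B3/B3 P1 similar
  R4 @ bar5.0: A2/B3 M2 untreated
  R4 @ bar5.0: A2/B3 M2 untreated
  R2 @ bar6.0: A2/F3 m6 -> F2/C3 P5 similar
  R2 @ bar7.0: A3/C4 m3 -> F4/F4 P1 similar
  R7 @ bar7.0: C3->B3 leap 11st
  R1 @ bar8.0: F4/F4 P1 -> G4/G4 P1 similar
  R2 @ bar8.0: B3/F4 TT -> C4/G4 P5 similar
  R2 @ bar8.0: B3/F4 TT -> C4/G4 P5 similar

No (25 violations)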